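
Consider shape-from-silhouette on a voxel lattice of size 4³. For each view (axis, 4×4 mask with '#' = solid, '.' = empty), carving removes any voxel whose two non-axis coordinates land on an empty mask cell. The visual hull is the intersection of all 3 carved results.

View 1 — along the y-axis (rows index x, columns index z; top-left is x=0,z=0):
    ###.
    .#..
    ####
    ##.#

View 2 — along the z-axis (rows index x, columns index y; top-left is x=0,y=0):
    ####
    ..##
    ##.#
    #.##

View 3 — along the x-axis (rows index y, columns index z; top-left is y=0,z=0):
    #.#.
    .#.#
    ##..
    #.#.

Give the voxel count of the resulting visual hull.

|visual hull| = 18

full grid |V| = 64
V1 y: intersect with XZ mask (11 set) -- 44 left
V2 z: intersect with XY mask (12 set) -- 35 left
V3 x: intersect with YZ mask (8 set) -- 18 left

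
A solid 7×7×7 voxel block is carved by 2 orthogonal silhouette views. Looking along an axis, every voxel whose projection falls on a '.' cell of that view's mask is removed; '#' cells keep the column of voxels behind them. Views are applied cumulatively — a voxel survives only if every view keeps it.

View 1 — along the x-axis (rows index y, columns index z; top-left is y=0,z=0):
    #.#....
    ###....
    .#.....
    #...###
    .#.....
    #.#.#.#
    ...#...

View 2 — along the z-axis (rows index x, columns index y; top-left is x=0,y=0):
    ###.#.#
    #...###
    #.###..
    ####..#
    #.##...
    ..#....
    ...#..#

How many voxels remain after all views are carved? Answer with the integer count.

start: 7×7×7 = 343 voxels
  1. axis=0 (YZ plane), |mask|=16  ⇒  voxels=112
  2. axis=2 (XY plane), |mask|=24  ⇒  voxels=48

remaining voxels: 48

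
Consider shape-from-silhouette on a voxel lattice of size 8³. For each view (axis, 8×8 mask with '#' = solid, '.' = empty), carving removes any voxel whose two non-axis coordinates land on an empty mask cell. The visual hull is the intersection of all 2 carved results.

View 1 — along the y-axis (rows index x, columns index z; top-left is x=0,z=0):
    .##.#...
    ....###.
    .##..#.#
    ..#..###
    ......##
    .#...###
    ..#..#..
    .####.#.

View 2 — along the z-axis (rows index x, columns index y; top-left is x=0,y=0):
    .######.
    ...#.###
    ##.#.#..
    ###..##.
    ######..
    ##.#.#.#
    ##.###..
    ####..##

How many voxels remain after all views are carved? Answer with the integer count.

|visual hull| = 138

initial block: 8^3 = 512
  1. axis=1 (XZ plane), |mask|=27  ⇒  voxels=216
  2. axis=2 (XY plane), |mask|=41  ⇒  voxels=138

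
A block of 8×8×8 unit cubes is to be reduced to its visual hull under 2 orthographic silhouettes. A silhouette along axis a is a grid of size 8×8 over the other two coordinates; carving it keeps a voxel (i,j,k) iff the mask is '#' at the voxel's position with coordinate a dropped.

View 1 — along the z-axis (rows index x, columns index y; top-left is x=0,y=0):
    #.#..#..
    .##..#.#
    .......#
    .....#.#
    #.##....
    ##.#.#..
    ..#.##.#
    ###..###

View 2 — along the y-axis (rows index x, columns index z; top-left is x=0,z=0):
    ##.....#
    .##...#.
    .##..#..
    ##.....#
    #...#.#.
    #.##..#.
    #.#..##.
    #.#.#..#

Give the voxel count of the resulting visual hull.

95 voxels

full grid |V| = 512
  1. axis=2 (XY plane), |mask|=27  ⇒  voxels=216
  2. axis=1 (XZ plane), |mask|=27  ⇒  voxels=95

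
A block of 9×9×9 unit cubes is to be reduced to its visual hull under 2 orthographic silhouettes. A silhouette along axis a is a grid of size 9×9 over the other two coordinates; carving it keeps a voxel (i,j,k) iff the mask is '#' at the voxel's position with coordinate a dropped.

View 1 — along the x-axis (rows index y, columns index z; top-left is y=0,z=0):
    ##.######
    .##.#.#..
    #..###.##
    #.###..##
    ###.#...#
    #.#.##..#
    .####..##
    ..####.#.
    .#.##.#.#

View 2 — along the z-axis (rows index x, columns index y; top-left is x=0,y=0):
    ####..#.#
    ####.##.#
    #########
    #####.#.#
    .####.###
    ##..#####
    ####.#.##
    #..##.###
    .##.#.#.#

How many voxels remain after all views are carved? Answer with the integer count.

start: 9×9×9 = 729 voxels
[1] x-view keeps 50 columns → grid now 450
[2] z-view keeps 61 columns → grid now 340

340 voxels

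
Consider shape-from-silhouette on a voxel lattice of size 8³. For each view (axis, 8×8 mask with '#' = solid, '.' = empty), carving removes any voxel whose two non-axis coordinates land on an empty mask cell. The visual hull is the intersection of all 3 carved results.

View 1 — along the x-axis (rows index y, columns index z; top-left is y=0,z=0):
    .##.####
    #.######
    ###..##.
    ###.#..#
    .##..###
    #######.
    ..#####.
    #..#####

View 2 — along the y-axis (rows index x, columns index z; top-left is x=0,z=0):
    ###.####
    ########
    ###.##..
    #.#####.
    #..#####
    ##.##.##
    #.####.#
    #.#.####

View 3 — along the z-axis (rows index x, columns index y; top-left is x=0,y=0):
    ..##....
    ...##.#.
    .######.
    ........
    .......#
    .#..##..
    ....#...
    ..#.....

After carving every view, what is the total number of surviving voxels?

voxel count = 74

start: 8×8×8 = 512 voxels
after view 1 [x-axis, 46 of 64 cells solid] → remaining = 368
after view 2 [y-axis, 50 of 64 cells solid] → remaining = 291
after view 3 [z-axis, 17 of 64 cells solid] → remaining = 74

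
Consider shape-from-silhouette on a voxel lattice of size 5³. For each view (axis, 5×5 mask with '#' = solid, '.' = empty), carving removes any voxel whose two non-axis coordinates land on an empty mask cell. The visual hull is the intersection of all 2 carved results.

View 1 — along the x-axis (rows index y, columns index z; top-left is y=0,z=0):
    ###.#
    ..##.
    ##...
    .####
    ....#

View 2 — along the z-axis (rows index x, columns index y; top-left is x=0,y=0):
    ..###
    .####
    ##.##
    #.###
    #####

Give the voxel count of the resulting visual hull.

initial block: 5^3 = 125
step 1: project along x, AND mask (13/25) → |grid| = 65
step 2: project along z, AND mask (20/25) → |grid| = 51

remaining voxels: 51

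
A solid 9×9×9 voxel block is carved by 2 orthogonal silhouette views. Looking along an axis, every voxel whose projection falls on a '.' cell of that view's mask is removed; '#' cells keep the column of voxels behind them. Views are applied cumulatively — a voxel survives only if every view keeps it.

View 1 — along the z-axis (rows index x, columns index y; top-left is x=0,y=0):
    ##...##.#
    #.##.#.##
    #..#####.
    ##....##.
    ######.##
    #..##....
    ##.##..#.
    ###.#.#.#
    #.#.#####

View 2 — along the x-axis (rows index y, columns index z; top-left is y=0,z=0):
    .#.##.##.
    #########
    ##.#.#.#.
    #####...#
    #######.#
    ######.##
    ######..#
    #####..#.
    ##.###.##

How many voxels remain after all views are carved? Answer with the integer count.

voxel count = 334

before carving: 729 voxels (9×9×9)
after view 1 [z-axis, 50 of 81 cells solid] → remaining = 450
after view 2 [x-axis, 61 of 81 cells solid] → remaining = 334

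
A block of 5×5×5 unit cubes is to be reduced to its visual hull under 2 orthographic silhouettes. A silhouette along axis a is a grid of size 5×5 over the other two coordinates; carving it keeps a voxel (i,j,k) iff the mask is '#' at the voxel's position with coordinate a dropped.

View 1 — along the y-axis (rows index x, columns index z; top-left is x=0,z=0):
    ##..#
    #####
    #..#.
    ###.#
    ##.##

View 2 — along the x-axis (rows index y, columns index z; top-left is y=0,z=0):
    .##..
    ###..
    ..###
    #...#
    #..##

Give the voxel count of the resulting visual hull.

47 voxels

full grid |V| = 125
after view 1 [y-axis, 18 of 25 cells solid] → remaining = 90
after view 2 [x-axis, 13 of 25 cells solid] → remaining = 47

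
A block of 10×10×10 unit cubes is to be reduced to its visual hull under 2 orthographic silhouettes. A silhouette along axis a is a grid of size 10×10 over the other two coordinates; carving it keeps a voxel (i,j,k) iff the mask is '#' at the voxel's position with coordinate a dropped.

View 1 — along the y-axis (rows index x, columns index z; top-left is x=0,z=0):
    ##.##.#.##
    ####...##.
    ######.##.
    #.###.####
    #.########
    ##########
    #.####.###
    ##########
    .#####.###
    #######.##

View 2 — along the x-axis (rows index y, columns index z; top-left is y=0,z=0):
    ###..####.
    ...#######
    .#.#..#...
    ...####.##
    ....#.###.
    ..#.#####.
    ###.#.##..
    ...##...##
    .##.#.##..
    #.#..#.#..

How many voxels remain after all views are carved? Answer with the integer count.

full grid |V| = 1000
step 1: project along y, AND mask (83/100) → |grid| = 830
step 2: project along x, AND mask (52/100) → |grid| = 426

remaining voxels: 426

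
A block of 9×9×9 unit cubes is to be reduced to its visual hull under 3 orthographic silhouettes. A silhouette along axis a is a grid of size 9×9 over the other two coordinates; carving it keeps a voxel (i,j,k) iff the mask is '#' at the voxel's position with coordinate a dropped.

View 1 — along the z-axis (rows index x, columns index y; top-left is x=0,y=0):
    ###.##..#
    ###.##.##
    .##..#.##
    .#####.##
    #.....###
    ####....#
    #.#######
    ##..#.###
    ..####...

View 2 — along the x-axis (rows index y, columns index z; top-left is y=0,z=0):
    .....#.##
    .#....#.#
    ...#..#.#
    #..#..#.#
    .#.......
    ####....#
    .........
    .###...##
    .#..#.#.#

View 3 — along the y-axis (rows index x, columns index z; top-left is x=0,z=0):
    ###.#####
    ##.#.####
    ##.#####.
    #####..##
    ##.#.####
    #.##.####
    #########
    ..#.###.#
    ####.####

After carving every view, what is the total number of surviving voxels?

full grid |V| = 729
carve view 1 (along z, XY-mask fill 52/81): 468 voxels remain
carve view 2 (along x, YZ-mask fill 28/81): 171 voxels remain
carve view 3 (along y, XZ-mask fill 65/81): 143 voxels remain

143 voxels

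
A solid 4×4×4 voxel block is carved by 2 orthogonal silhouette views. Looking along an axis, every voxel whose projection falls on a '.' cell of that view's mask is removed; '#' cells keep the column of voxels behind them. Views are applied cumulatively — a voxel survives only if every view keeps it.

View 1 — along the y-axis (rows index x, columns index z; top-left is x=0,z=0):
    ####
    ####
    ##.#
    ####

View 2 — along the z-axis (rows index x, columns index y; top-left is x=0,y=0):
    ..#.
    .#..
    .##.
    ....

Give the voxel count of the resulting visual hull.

full grid |V| = 64
[1] y-view keeps 15 columns → grid now 60
[2] z-view keeps 4 columns → grid now 14

remaining voxels: 14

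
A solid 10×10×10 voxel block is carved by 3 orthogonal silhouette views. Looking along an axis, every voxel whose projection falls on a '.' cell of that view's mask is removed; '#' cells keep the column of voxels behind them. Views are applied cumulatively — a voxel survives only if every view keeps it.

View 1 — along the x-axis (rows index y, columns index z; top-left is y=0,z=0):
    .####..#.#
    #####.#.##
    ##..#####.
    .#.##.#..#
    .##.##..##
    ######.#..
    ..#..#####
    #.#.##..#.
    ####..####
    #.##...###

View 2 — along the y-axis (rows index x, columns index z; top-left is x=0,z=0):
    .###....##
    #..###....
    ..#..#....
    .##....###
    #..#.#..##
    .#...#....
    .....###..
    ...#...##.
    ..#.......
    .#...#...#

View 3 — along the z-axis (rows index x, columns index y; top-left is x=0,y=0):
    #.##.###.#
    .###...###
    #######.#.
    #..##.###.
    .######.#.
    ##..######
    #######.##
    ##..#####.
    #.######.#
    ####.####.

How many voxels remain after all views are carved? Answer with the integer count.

147 voxels

full grid |V| = 1000
V1 x: intersect with YZ mask (64 set) -- 640 left
V2 y: intersect with XZ mask (33 set) -- 212 left
V3 z: intersect with XY mask (74 set) -- 147 left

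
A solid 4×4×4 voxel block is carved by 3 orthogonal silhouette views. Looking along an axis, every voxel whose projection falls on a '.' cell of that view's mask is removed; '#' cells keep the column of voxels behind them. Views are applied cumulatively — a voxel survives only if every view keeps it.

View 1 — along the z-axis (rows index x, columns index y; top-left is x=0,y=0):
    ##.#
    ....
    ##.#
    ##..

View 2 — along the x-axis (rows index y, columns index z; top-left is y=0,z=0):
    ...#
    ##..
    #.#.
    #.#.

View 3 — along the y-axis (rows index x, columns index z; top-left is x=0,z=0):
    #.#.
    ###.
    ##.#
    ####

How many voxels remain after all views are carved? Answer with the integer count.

initial block: 4^3 = 64
  1. axis=2 (XY plane), |mask|=8  ⇒  voxels=32
  2. axis=0 (YZ plane), |mask|=7  ⇒  voxels=13
  3. axis=1 (XZ plane), |mask|=12  ⇒  voxels=10

10 voxels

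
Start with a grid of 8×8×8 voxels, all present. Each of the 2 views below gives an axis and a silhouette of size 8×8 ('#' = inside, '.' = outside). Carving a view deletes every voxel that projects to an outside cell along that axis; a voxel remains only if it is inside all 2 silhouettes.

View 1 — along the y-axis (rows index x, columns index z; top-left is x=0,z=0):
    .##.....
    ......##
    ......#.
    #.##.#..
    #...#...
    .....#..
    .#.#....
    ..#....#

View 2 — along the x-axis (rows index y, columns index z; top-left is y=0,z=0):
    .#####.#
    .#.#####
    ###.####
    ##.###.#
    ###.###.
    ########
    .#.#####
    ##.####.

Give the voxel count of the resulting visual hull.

before carving: 512 voxels (8×8×8)
step 1: project along y, AND mask (16/64) → |grid| = 128
step 2: project along x, AND mask (51/64) → |grid| = 98

voxel count = 98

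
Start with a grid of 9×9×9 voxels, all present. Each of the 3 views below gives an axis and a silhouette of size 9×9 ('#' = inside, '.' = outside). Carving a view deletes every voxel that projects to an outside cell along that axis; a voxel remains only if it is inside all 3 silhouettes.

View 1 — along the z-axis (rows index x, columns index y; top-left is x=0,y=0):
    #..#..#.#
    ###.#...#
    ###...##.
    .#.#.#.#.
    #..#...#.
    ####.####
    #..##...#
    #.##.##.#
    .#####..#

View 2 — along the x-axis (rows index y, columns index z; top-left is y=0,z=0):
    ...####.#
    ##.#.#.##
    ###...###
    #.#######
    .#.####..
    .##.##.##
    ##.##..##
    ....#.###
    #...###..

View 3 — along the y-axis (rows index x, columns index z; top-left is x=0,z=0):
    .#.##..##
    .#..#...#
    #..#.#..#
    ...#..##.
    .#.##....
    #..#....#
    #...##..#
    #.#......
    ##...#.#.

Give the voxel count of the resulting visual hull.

voxel count = 100

start: 9×9×9 = 729 voxels
after view 1 [z-axis, 45 of 81 cells solid] → remaining = 405
after view 2 [x-axis, 50 of 81 cells solid] → remaining = 254
after view 3 [y-axis, 31 of 81 cells solid] → remaining = 100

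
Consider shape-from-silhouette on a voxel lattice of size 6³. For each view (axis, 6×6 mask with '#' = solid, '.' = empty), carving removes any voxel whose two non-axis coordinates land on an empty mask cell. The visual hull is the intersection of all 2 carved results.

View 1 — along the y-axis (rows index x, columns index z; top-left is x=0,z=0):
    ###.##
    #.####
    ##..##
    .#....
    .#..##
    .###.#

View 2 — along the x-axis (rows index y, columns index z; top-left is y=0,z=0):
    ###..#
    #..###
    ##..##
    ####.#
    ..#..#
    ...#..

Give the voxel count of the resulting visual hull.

before carving: 216 voxels (6×6×6)
step 1: project along y, AND mask (22/36) → |grid| = 132
step 2: project along x, AND mask (20/36) → |grid| = 75

voxel count = 75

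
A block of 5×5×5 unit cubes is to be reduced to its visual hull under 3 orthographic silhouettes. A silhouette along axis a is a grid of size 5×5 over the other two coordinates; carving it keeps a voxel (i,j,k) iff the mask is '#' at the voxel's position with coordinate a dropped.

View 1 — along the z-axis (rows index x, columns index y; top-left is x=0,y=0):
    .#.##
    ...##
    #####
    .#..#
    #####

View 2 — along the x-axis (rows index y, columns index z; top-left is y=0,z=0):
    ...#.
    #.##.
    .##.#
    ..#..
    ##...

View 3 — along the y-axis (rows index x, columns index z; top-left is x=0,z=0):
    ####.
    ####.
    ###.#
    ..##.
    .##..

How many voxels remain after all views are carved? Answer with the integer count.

start: 5×5×5 = 125 voxels
carve view 1 (along z, XY-mask fill 17/25): 85 voxels remain
carve view 2 (along x, YZ-mask fill 10/25): 34 voxels remain
carve view 3 (along y, XZ-mask fill 16/25): 24 voxels remain

remaining voxels: 24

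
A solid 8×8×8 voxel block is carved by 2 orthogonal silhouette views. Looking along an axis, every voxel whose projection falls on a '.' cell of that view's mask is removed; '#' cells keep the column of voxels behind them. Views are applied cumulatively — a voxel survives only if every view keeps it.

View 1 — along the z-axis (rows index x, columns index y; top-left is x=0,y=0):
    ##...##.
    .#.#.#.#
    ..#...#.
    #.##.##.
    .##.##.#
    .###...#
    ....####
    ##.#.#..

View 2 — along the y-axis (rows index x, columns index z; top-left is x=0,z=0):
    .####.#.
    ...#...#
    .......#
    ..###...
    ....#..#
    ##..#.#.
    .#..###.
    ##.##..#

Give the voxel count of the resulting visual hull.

107 voxels

before carving: 512 voxels (8×8×8)
step 1: project along z, AND mask (32/64) → |grid| = 256
step 2: project along y, AND mask (26/64) → |grid| = 107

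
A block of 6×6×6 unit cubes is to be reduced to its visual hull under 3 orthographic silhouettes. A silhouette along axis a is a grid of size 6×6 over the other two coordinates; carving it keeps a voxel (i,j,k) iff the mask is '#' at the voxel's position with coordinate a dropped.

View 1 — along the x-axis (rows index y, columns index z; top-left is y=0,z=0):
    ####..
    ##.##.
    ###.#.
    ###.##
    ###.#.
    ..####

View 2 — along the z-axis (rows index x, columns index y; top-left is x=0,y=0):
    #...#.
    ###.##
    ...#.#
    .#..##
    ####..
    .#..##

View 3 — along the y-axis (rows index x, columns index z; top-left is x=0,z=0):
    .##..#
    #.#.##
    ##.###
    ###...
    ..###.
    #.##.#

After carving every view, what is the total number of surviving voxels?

full grid |V| = 216
[1] x-view keeps 25 columns → grid now 150
[2] z-view keeps 19 columns → grid now 78
[3] y-view keeps 22 columns → grid now 45

45 voxels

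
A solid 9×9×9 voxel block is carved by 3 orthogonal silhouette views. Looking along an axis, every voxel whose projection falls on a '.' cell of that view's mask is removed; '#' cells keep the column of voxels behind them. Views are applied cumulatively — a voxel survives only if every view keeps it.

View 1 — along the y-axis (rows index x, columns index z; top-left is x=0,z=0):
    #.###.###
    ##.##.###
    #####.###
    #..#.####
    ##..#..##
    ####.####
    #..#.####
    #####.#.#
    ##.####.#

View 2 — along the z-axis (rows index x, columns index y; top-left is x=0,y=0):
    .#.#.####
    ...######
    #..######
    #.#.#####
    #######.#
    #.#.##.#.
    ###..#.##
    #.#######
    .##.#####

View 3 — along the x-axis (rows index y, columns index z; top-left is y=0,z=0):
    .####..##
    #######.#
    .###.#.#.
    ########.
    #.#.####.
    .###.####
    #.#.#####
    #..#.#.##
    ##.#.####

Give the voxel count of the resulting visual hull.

initial block: 9^3 = 729
[1] y-view keeps 61 columns → grid now 549
[2] z-view keeps 60 columns → grid now 403
[3] x-view keeps 59 columns → grid now 285

voxel count = 285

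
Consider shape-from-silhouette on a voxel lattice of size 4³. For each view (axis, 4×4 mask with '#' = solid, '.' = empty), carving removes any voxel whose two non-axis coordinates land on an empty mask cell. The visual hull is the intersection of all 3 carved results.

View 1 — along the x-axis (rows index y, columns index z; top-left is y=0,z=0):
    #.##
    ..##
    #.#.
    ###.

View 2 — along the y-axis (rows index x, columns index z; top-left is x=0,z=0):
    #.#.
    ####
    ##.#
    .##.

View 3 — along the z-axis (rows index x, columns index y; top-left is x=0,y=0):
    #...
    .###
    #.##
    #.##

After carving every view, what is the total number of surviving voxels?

18 voxels

full grid |V| = 64
carve view 1 (along x, YZ-mask fill 10/16): 40 voxels remain
carve view 2 (along y, XZ-mask fill 11/16): 28 voxels remain
carve view 3 (along z, XY-mask fill 10/16): 18 voxels remain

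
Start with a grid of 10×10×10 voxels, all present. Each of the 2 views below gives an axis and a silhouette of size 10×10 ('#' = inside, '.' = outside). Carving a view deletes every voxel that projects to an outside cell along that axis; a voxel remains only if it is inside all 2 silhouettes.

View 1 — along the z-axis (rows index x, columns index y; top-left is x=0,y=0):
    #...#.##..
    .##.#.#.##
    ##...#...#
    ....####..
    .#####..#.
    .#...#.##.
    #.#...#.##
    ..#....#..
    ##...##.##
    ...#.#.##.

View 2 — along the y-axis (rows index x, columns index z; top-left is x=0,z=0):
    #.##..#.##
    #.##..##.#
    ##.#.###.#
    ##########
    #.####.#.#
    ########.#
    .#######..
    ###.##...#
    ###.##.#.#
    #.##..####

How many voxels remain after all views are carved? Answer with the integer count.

|visual hull| = 323

start: 10×10×10 = 1000 voxels
step 1: project along z, AND mask (45/100) → |grid| = 450
step 2: project along y, AND mask (72/100) → |grid| = 323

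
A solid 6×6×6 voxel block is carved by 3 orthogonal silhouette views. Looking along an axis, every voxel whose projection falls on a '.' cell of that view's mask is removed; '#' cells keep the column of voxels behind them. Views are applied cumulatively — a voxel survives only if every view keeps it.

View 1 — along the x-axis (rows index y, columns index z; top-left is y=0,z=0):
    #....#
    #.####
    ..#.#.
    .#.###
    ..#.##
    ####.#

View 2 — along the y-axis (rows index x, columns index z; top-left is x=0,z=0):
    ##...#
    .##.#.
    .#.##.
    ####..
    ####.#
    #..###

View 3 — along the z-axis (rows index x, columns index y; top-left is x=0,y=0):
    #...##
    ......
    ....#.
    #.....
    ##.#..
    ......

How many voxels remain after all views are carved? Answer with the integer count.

voxel count = 17

start: 6×6×6 = 216 voxels
step 1: project along x, AND mask (21/36) → |grid| = 126
step 2: project along y, AND mask (22/36) → |grid| = 73
step 3: project along z, AND mask (8/36) → |grid| = 17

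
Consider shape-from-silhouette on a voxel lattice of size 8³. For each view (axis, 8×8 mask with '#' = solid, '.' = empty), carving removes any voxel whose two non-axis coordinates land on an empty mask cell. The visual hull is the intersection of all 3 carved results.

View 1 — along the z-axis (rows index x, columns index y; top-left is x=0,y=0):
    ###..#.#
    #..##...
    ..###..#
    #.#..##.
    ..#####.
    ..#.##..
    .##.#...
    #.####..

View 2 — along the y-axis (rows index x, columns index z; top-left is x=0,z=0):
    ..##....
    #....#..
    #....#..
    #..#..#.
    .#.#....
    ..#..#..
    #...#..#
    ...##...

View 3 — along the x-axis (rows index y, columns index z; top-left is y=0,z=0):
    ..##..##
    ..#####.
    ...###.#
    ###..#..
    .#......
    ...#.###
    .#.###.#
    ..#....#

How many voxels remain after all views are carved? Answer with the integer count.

voxel count = 33

initial block: 8^3 = 512
after view 1 [z-axis, 32 of 64 cells solid] → remaining = 256
after view 2 [y-axis, 18 of 64 cells solid] → remaining = 71
after view 3 [x-axis, 29 of 64 cells solid] → remaining = 33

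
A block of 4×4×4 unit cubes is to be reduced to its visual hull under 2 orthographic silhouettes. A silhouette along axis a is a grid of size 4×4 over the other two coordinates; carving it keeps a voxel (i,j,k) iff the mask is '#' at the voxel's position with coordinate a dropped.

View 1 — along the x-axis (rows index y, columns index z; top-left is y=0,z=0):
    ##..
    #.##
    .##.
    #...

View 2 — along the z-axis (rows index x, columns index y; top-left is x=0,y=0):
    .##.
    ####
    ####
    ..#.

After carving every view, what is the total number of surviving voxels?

start: 4×4×4 = 64 voxels
[1] x-view keeps 8 columns → grid now 32
[2] z-view keeps 11 columns → grid now 23

remaining voxels: 23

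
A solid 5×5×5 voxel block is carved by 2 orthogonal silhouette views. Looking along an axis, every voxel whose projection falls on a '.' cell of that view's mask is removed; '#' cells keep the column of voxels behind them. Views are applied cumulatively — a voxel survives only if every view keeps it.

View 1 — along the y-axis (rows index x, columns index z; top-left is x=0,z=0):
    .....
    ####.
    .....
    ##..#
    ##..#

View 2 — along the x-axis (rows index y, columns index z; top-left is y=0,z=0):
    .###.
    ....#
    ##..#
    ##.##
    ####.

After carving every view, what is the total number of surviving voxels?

voxel count = 32

start: 5×5×5 = 125 voxels
V1 y: intersect with XZ mask (10 set) -- 50 left
V2 x: intersect with YZ mask (15 set) -- 32 left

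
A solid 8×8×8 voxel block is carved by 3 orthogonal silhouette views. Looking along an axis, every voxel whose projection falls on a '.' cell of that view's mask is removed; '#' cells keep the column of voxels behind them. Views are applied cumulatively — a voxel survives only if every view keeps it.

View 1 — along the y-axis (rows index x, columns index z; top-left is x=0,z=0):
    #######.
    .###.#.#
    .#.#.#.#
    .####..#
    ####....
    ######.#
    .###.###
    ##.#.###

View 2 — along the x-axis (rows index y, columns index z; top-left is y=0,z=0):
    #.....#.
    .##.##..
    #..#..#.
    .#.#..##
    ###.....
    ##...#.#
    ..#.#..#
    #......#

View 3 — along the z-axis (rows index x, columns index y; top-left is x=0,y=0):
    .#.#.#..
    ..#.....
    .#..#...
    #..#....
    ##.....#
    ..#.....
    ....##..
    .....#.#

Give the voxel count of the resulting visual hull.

34 voxels

initial block: 8^3 = 512
V1 y: intersect with XZ mask (44 set) -- 352 left
V2 x: intersect with YZ mask (25 set) -- 137 left
V3 z: intersect with XY mask (16 set) -- 34 left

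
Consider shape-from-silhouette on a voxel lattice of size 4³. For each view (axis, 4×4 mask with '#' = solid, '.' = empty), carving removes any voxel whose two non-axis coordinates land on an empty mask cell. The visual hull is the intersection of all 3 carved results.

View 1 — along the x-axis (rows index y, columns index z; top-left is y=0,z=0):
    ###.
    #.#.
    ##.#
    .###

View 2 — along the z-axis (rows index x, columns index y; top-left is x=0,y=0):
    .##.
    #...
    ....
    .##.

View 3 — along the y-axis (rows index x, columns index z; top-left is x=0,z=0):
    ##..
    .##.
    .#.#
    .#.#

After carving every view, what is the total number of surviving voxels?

voxel count = 7

initial block: 4^3 = 64
[1] x-view keeps 11 columns → grid now 44
[2] z-view keeps 5 columns → grid now 13
[3] y-view keeps 8 columns → grid now 7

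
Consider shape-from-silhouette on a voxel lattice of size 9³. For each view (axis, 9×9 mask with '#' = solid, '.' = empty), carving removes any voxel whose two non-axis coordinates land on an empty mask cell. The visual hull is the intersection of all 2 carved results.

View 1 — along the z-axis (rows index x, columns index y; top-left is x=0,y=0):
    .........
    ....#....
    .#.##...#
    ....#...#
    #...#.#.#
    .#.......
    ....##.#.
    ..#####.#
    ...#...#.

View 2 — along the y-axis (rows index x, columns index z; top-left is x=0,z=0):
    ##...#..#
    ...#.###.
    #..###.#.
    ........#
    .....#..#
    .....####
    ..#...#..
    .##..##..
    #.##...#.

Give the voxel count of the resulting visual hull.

start: 9×9×9 = 729 voxels
[1] z-view keeps 23 columns → grid now 207
[2] y-view keeps 30 columns → grid now 76

76 voxels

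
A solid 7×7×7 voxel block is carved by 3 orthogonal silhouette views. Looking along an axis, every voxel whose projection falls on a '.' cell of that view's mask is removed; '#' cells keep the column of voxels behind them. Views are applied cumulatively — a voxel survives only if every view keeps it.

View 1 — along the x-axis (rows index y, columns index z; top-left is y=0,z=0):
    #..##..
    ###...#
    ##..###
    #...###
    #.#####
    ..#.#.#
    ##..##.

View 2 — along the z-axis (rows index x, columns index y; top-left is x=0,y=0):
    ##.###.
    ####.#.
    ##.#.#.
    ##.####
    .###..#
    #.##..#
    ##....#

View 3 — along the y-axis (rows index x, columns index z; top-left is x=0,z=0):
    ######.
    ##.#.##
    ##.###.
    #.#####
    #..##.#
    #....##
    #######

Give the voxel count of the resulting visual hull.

before carving: 343 voxels (7×7×7)
  1. axis=0 (YZ plane), |mask|=29  ⇒  voxels=203
  2. axis=2 (XY plane), |mask|=31  ⇒  voxels=121
  3. axis=1 (XZ plane), |mask|=36  ⇒  voxels=90

remaining voxels: 90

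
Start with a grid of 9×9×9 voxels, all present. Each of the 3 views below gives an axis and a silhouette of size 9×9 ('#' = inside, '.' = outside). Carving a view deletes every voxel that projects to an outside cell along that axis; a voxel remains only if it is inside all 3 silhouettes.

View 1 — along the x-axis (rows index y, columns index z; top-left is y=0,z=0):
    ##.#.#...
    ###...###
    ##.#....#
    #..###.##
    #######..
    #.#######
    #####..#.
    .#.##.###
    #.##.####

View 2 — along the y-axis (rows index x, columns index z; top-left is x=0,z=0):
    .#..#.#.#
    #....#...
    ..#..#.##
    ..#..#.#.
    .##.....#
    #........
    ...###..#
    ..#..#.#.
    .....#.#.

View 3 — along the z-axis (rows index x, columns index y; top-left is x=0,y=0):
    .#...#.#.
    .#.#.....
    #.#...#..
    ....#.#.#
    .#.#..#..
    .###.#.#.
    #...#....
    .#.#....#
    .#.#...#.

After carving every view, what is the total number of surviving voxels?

start: 9×9×9 = 729 voxels
V1 x: intersect with YZ mask (54 set) -- 486 left
V2 y: intersect with XZ mask (26 set) -- 149 left
V3 z: intersect with XY mask (27 set) -- 50 left

|visual hull| = 50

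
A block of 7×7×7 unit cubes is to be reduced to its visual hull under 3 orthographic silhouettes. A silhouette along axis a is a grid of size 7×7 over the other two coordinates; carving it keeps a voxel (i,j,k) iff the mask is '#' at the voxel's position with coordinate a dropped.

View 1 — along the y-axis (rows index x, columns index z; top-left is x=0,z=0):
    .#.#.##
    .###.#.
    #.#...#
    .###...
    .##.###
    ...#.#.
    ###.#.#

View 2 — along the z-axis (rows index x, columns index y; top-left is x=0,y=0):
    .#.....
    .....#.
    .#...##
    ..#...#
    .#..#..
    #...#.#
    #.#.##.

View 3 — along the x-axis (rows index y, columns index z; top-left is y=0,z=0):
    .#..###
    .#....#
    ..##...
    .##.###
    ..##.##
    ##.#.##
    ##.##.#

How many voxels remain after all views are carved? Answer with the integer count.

remaining voxels: 32

start: 7×7×7 = 343 voxels
  1. axis=1 (XZ plane), |mask|=26  ⇒  voxels=182
  2. axis=2 (XY plane), |mask|=16  ⇒  voxels=59
  3. axis=0 (YZ plane), |mask|=27  ⇒  voxels=32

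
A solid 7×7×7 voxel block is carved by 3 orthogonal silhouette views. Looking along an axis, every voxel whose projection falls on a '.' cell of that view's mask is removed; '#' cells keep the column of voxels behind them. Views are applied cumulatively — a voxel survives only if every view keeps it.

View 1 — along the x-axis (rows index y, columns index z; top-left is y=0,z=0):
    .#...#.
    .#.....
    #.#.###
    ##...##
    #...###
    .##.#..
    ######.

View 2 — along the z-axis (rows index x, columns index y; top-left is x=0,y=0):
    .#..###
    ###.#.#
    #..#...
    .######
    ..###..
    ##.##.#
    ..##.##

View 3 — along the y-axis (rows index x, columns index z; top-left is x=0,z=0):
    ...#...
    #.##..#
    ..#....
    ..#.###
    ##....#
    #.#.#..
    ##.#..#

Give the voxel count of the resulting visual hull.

|visual hull| = 45

before carving: 343 voxels (7×7×7)
  1. axis=0 (YZ plane), |mask|=25  ⇒  voxels=175
  2. axis=2 (XY plane), |mask|=29  ⇒  voxels=109
  3. axis=1 (XZ plane), |mask|=20  ⇒  voxels=45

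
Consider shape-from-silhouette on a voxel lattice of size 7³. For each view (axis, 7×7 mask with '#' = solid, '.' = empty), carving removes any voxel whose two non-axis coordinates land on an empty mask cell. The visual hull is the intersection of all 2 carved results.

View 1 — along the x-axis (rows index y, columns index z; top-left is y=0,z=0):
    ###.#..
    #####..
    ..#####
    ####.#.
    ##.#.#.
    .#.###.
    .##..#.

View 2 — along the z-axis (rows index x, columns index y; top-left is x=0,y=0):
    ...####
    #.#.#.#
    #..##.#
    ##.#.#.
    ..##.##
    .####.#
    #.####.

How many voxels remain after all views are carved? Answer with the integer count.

remaining voxels: 127

start: 7×7×7 = 343 voxels
carve view 1 (along x, YZ-mask fill 30/49): 210 voxels remain
carve view 2 (along z, XY-mask fill 30/49): 127 voxels remain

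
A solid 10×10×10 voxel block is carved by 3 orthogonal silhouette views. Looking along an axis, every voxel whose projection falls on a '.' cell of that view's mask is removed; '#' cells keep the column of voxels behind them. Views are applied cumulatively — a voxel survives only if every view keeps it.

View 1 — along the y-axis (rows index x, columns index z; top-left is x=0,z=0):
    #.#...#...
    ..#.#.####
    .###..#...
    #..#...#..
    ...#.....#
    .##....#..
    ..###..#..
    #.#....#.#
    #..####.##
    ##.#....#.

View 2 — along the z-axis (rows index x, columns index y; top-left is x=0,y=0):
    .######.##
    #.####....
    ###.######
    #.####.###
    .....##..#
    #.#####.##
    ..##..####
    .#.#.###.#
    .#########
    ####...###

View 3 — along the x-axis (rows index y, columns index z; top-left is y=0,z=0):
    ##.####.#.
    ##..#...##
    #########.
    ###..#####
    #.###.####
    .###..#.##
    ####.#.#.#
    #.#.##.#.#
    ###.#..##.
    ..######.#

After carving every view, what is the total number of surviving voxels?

start: 10×10×10 = 1000 voxels
carve view 1 (along y, XZ-mask fill 40/100): 400 voxels remain
carve view 2 (along z, XY-mask fill 69/100): 283 voxels remain
carve view 3 (along x, YZ-mask fill 69/100): 205 voxels remain

|visual hull| = 205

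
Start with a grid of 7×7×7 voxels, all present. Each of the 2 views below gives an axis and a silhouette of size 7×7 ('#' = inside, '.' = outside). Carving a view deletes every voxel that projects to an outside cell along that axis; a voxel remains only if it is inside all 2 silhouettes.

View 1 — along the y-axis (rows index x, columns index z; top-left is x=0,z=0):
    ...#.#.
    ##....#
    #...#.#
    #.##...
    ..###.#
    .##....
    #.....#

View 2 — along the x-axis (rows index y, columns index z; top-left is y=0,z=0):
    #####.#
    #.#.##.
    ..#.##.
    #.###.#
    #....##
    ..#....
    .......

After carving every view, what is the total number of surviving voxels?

62 voxels

initial block: 7^3 = 343
V1 y: intersect with XZ mask (19 set) -- 133 left
V2 x: intersect with YZ mask (22 set) -- 62 left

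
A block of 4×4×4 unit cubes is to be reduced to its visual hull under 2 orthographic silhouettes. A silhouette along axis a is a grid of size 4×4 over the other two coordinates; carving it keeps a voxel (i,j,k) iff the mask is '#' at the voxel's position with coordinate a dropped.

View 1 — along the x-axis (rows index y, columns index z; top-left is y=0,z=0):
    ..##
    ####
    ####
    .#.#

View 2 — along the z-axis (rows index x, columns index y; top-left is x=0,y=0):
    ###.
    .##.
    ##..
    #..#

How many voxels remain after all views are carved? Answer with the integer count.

full grid |V| = 64
V1 x: intersect with YZ mask (12 set) -- 48 left
V2 z: intersect with XY mask (9 set) -- 28 left

remaining voxels: 28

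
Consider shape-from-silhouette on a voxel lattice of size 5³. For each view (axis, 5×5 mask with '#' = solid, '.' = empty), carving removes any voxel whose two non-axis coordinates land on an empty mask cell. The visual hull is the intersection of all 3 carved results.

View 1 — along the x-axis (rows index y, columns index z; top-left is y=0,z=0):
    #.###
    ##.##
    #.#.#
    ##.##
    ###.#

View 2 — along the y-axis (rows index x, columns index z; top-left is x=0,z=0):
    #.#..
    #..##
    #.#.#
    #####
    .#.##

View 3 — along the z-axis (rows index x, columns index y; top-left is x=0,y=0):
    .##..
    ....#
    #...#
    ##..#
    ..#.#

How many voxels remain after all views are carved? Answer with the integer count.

voxel count = 26

initial block: 5^3 = 125
after view 1 [x-axis, 19 of 25 cells solid] → remaining = 95
after view 2 [y-axis, 16 of 25 cells solid] → remaining = 64
after view 3 [z-axis, 10 of 25 cells solid] → remaining = 26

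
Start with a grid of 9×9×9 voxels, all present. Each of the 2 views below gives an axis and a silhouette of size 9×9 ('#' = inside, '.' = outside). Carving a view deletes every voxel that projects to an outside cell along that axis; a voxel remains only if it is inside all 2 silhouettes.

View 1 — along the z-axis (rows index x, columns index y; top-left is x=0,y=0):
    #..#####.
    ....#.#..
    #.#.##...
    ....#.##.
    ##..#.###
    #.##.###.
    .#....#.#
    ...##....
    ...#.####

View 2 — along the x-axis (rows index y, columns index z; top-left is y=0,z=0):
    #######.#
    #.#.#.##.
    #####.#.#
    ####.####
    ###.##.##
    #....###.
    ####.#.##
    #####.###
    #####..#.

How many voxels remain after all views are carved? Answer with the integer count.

full grid |V| = 729
carve view 1 (along z, XY-mask fill 37/81): 333 voxels remain
carve view 2 (along x, YZ-mask fill 60/81): 253 voxels remain

|visual hull| = 253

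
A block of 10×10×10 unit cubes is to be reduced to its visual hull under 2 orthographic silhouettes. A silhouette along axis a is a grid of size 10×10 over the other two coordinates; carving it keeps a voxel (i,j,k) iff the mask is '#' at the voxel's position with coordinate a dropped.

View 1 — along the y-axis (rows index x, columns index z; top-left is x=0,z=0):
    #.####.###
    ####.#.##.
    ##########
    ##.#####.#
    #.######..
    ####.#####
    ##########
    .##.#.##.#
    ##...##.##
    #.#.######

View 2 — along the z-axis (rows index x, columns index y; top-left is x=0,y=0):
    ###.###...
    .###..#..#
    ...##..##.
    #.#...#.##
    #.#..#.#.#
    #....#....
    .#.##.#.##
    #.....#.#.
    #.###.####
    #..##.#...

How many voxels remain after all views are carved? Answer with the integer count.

remaining voxels: 374

before carving: 1000 voxels (10×10×10)
V1 y: intersect with XZ mask (79 set) -- 790 left
V2 z: intersect with XY mask (48 set) -- 374 left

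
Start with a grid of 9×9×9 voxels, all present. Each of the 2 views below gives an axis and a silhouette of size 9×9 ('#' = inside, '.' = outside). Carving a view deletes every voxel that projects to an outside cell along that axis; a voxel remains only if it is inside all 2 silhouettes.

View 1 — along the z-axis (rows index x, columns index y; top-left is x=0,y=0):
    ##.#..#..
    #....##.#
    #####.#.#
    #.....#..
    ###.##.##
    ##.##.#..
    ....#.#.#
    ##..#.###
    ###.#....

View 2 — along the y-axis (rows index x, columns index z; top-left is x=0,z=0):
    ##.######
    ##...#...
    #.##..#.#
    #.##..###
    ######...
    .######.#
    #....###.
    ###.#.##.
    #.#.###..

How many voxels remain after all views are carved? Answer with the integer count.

|visual hull| = 236

full grid |V| = 729
after view 1 [z-axis, 42 of 81 cells solid] → remaining = 378
after view 2 [y-axis, 50 of 81 cells solid] → remaining = 236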